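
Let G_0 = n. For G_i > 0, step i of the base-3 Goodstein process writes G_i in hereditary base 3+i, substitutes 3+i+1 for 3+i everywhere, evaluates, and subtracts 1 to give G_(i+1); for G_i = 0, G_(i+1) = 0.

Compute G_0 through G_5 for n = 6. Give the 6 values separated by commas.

base 3: 6 = 2·3; at 4: 2·4 = 8; next = 7
base 4: 7 = 4 + 3; at 5: 5 + 3 = 8; next = 7
base 5: 7 = 5 + 2; at 6: 6 + 2 = 8; next = 7
base 6: 7 = 6 + 1; at 7: 7 + 1 = 8; next = 7
base 7: 7 = 7; at 8: 8 = 8; next = 7

6, 7, 7, 7, 7, 7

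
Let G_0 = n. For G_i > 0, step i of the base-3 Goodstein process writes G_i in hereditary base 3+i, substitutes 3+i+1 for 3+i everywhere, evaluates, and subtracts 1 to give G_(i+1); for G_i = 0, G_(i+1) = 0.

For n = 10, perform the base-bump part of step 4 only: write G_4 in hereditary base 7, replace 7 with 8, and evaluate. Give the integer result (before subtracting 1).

G_0 = 10. HB_3(10) = 3^2 + 1. Bump = 17. G_1 = 16.
G_1 = 16. HB_4(16) = 4^2. Bump = 25. G_2 = 24.
G_2 = 24. HB_5(24) = 4·5 + 4. Bump = 28. G_3 = 27.
G_3 = 27. HB_6(27) = 4·6 + 3. Bump = 31. G_4 = 30.
G_4 = 30. HB_7(30) = 4·7 + 2. Bump = 34. G_5 = 33.

34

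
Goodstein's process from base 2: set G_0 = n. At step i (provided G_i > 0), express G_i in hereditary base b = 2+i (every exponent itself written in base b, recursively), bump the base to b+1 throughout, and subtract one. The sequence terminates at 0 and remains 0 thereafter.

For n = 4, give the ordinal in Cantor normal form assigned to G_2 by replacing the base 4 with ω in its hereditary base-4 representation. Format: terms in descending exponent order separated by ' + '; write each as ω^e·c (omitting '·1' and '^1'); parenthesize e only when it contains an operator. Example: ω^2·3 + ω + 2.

(0) 4|_2 = 2^2 ↦ 3^3|_3 = 27 ⇒ 26
(1) 26|_3 = 2·3^2 + 2·3 + 2 ↦ 2·4^2 + 2·4 + 2|_4 = 42 ⇒ 41
(2) 41|_4 = 2·4^2 + 2·4 + 1 ↦ 2·5^2 + 2·5 + 1|_5 = 61 ⇒ 60

ω^2·2 + ω·2 + 1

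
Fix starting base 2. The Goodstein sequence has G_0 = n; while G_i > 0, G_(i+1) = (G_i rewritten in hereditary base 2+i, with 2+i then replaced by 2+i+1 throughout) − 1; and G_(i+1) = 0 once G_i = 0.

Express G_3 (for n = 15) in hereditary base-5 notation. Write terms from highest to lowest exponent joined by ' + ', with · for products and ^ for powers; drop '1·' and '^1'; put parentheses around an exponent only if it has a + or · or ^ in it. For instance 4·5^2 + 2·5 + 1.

5^(5 + 1) + 5^5 + 2

15 —HB2→ 2^(2 + 1) + 2^2 + 2 + 1 —bump→ 3^(3 + 1) + 3^3 + 3 + 1 = 112 —(−1)→ 111
111 —HB3→ 3^(3 + 1) + 3^3 + 3 —bump→ 4^(4 + 1) + 4^4 + 4 = 1284 —(−1)→ 1283
1283 —HB4→ 4^(4 + 1) + 4^4 + 3 —bump→ 5^(5 + 1) + 5^5 + 3 = 18753 —(−1)→ 18752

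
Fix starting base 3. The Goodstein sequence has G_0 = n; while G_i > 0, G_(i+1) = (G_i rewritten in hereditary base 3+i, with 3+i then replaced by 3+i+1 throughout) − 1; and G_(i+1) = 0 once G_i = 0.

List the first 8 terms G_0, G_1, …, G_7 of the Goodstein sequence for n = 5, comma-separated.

5 —HB3→ 3 + 2 —bump→ 4 + 2 = 6 —(−1)→ 5
5 —HB4→ 4 + 1 —bump→ 5 + 1 = 6 —(−1)→ 5
5 —HB5→ 5 —bump→ 6 = 6 —(−1)→ 5
5 —HB6→ 5 —bump→ 5 = 5 —(−1)→ 4
4 —HB7→ 4 —bump→ 4 = 4 —(−1)→ 3
3 —HB8→ 3 —bump→ 3 = 3 —(−1)→ 2
2 —HB9→ 2 —bump→ 2 = 2 —(−1)→ 1

5, 5, 5, 5, 4, 3, 2, 1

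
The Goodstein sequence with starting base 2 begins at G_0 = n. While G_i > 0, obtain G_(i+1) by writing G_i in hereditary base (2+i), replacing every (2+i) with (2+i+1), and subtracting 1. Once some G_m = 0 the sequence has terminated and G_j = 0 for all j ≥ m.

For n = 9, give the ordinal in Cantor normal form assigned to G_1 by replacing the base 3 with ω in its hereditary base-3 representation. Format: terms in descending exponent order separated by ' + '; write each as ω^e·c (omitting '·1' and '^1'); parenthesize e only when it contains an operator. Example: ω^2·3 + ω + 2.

G_0=9  [base 2] 2^(2 + 1) + 1  →[2↦3]→  3^(3 + 1) + 1 = 82  −1 ⇒ G_1=81
G_1=81  [base 3] 3^(3 + 1)  →[3↦4]→  4^(4 + 1) = 1024  −1 ⇒ G_2=1023

ω^(ω + 1)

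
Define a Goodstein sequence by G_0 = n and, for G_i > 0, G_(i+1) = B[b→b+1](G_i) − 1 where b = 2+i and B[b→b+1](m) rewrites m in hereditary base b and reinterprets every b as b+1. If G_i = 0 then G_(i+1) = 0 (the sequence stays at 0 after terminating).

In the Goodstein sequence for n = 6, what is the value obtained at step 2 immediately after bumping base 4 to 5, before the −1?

3126

step 0: 6 = 2^2 + 2; sub 3 for 2: 3^3 + 3; = 30; G_1 = 30−1 = 29
step 1: 29 = 3^3 + 2; sub 4 for 3: 4^4 + 2; = 258; G_2 = 258−1 = 257
step 2: 257 = 4^4 + 1; sub 5 for 4: 5^5 + 1; = 3126; G_3 = 3126−1 = 3125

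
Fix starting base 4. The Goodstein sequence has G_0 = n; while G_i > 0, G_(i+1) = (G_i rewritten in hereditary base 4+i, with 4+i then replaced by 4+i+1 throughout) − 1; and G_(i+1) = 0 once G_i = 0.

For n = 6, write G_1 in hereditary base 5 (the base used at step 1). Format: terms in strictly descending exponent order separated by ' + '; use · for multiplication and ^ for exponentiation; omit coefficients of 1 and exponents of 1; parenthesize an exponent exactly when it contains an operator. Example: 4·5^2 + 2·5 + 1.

base 4: 6 = 4 + 2; at 5: 5 + 2 = 7; next = 6
base 5: 6 = 5 + 1; at 6: 6 + 1 = 7; next = 6

5 + 1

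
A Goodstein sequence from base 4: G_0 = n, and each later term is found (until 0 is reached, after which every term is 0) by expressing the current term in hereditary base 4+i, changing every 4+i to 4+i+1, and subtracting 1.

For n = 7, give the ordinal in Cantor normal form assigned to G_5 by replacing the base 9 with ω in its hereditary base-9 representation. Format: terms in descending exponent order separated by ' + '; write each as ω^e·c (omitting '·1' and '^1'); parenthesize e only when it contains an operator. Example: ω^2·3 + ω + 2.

(0) 7|_4 = 4 + 3 ↦ 5 + 3|_5 = 8 ⇒ 7
(1) 7|_5 = 5 + 2 ↦ 6 + 2|_6 = 8 ⇒ 7
(2) 7|_6 = 6 + 1 ↦ 7 + 1|_7 = 8 ⇒ 7
(3) 7|_7 = 7 ↦ 8|_8 = 8 ⇒ 7
(4) 7|_8 = 7 ↦ 7|_9 = 7 ⇒ 6
(5) 6|_9 = 6 ↦ 6|_10 = 6 ⇒ 5

6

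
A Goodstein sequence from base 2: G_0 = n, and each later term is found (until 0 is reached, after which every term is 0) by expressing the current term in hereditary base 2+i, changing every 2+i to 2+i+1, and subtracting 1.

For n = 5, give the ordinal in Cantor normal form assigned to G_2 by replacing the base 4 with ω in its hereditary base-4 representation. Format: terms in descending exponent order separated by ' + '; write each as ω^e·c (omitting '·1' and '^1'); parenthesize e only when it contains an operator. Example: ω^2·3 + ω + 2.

ω^3·3 + ω^2·3 + ω·3 + 3

G_0=5  [base 2] 2^2 + 1  →[2↦3]→  3^3 + 1 = 28  −1 ⇒ G_1=27
G_1=27  [base 3] 3^3  →[3↦4]→  4^4 = 256  −1 ⇒ G_2=255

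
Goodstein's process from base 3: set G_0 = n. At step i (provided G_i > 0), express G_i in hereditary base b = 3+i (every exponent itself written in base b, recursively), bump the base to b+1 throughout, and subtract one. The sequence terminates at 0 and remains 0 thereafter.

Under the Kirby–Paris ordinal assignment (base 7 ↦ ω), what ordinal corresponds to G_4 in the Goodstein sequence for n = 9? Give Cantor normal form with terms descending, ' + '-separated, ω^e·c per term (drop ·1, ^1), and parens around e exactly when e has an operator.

9 —HB3→ 3^2 —bump→ 4^2 = 16 —(−1)→ 15
15 —HB4→ 3·4 + 3 —bump→ 3·5 + 3 = 18 —(−1)→ 17
17 —HB5→ 3·5 + 2 —bump→ 3·6 + 2 = 20 —(−1)→ 19
19 —HB6→ 3·6 + 1 —bump→ 3·7 + 1 = 22 —(−1)→ 21
21 —HB7→ 3·7 —bump→ 3·8 = 24 —(−1)→ 23

ω·3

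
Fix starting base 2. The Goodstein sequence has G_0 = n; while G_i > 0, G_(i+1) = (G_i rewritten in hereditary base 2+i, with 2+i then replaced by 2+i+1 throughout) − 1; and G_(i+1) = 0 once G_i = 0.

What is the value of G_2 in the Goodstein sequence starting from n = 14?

G_0=14  [base 2] 2^(2 + 1) + 2^2 + 2  →[2↦3]→  3^(3 + 1) + 3^3 + 3 = 111  −1 ⇒ G_1=110
G_1=110  [base 3] 3^(3 + 1) + 3^3 + 2  →[3↦4]→  4^(4 + 1) + 4^4 + 2 = 1282  −1 ⇒ G_2=1281
G_2=1281  [base 4] 4^(4 + 1) + 4^4 + 1  →[4↦5]→  5^(5 + 1) + 5^5 + 1 = 18751  −1 ⇒ G_3=18750

1281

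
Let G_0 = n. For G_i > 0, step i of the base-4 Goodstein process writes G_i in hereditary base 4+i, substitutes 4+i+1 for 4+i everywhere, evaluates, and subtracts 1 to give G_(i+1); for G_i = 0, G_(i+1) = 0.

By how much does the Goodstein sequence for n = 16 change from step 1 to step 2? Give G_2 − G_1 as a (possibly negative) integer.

3

16 —HB4→ 4^2 —bump→ 5^2 = 25 —(−1)→ 24
24 —HB5→ 4·5 + 4 —bump→ 4·6 + 4 = 28 —(−1)→ 27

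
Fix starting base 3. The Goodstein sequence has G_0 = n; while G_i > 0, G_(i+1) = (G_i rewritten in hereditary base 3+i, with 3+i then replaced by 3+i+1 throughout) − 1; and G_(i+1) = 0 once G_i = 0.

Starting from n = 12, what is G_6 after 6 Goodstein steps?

12 —HB3→ 3^2 + 3 —bump→ 4^2 + 4 = 20 —(−1)→ 19
19 —HB4→ 4^2 + 3 —bump→ 5^2 + 3 = 28 —(−1)→ 27
27 —HB5→ 5^2 + 2 —bump→ 6^2 + 2 = 38 —(−1)→ 37
37 —HB6→ 6^2 + 1 —bump→ 7^2 + 1 = 50 —(−1)→ 49
49 —HB7→ 7^2 —bump→ 8^2 = 64 —(−1)→ 63
63 —HB8→ 7·8 + 7 —bump→ 7·9 + 7 = 70 —(−1)→ 69
69 —HB9→ 7·9 + 6 —bump→ 7·10 + 6 = 76 —(−1)→ 75

69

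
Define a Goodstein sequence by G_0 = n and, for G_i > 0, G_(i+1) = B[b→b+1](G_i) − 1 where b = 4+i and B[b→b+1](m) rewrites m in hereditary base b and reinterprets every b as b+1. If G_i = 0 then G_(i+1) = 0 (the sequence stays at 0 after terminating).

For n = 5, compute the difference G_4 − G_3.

-1

(0) 5|_4 = 4 + 1 ↦ 5 + 1|_5 = 6 ⇒ 5
(1) 5|_5 = 5 ↦ 6|_6 = 6 ⇒ 5
(2) 5|_6 = 5 ↦ 5|_7 = 5 ⇒ 4
(3) 4|_7 = 4 ↦ 4|_8 = 4 ⇒ 3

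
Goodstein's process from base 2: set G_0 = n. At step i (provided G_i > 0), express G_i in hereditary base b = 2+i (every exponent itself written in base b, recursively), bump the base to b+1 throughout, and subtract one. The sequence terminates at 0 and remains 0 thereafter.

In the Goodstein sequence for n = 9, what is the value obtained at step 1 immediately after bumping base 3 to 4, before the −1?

G_0 = 9. HB_2(9) = 2^(2 + 1) + 1. Bump = 82. G_1 = 81.
G_1 = 81. HB_3(81) = 3^(3 + 1). Bump = 1024. G_2 = 1023.

1024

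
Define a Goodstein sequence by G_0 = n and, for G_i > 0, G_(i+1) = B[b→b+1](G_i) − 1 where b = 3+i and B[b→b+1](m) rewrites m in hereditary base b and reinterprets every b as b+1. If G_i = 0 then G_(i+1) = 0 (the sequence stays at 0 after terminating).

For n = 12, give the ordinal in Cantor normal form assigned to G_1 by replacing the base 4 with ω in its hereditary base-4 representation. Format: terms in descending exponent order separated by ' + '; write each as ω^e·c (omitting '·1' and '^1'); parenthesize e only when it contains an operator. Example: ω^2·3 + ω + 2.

(0) 12|_3 = 3^2 + 3 ↦ 4^2 + 4|_4 = 20 ⇒ 19
(1) 19|_4 = 4^2 + 3 ↦ 5^2 + 3|_5 = 28 ⇒ 27

ω^2 + 3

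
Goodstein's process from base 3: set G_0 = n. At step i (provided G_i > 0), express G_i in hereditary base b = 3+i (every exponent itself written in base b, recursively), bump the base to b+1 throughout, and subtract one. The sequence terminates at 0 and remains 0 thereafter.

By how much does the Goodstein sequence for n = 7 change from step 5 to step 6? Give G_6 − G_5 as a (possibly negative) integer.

step 0: 7 = 2·3 + 1; sub 4 for 3: 2·4 + 1; = 9; G_1 = 9−1 = 8
step 1: 8 = 2·4; sub 5 for 4: 2·5; = 10; G_2 = 10−1 = 9
step 2: 9 = 5 + 4; sub 6 for 5: 6 + 4; = 10; G_3 = 10−1 = 9
step 3: 9 = 6 + 3; sub 7 for 6: 7 + 3; = 10; G_4 = 10−1 = 9
step 4: 9 = 7 + 2; sub 8 for 7: 8 + 2; = 10; G_5 = 10−1 = 9
step 5: 9 = 8 + 1; sub 9 for 8: 9 + 1; = 10; G_6 = 10−1 = 9

0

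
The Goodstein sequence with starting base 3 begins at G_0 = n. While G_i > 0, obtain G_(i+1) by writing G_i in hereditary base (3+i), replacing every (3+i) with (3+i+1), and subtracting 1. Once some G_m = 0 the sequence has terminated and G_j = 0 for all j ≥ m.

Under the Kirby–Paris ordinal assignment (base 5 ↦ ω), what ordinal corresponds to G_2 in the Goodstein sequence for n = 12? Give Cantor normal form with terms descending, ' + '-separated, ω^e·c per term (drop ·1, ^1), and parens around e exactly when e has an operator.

ω^2 + 2

12 —HB3→ 3^2 + 3 —bump→ 4^2 + 4 = 20 —(−1)→ 19
19 —HB4→ 4^2 + 3 —bump→ 5^2 + 3 = 28 —(−1)→ 27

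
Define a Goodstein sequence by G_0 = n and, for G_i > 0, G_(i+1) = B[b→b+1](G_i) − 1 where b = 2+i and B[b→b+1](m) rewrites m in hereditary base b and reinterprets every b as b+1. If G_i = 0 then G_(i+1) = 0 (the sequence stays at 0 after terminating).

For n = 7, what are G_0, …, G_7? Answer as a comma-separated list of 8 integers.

7 —HB2→ 2^2 + 2 + 1 —bump→ 3^3 + 3 + 1 = 31 —(−1)→ 30
30 —HB3→ 3^3 + 3 —bump→ 4^4 + 4 = 260 —(−1)→ 259
259 —HB4→ 4^4 + 3 —bump→ 5^5 + 3 = 3128 —(−1)→ 3127
3127 —HB5→ 5^5 + 2 —bump→ 6^6 + 2 = 46658 —(−1)→ 46657
46657 —HB6→ 6^6 + 1 —bump→ 7^7 + 1 = 823544 —(−1)→ 823543
823543 —HB7→ 7^7 —bump→ 8^8 = 16777216 —(−1)→ 16777215
16777215 —HB8→ 7·8^7 + 7·8^6 + 7·8^5 + 7·8^4 + 7·8^3 + 7·8^2 + 7·8 + 7 —bump→ 7·9^7 + 7·9^6 + 7·9^5 + 7·9^4 + 7·9^3 + 7·9^2 + 7·9 + 7 = 37665880 —(−1)→ 37665879

7, 30, 259, 3127, 46657, 823543, 16777215, 37665879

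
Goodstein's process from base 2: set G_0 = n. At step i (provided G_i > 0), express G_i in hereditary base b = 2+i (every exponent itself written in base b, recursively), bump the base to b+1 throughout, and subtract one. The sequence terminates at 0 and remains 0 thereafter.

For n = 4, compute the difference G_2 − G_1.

15

i=0: 4 = 2^2 (b=2); 2→3: 3^3 = 27; 27−1 = 26
i=1: 26 = 2·3^2 + 2·3 + 2 (b=3); 3→4: 2·4^2 + 2·4 + 2 = 42; 42−1 = 41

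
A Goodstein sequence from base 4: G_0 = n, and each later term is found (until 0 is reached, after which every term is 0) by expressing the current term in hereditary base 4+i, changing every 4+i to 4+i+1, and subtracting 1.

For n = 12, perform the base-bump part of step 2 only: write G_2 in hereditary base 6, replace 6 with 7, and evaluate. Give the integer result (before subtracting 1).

17

G_0 = 12. HB_4(12) = 3·4. Bump = 15. G_1 = 14.
G_1 = 14. HB_5(14) = 2·5 + 4. Bump = 16. G_2 = 15.
G_2 = 15. HB_6(15) = 2·6 + 3. Bump = 17. G_3 = 16.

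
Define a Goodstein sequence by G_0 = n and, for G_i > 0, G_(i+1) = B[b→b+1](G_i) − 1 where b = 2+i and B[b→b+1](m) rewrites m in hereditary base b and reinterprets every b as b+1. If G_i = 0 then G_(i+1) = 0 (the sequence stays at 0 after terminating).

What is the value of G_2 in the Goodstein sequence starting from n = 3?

3

step 0: 3 = 2 + 1; sub 3 for 2: 3 + 1; = 4; G_1 = 4−1 = 3
step 1: 3 = 3; sub 4 for 3: 4; = 4; G_2 = 4−1 = 3
step 2: 3 = 3; sub 5 for 4: 3; = 3; G_3 = 3−1 = 2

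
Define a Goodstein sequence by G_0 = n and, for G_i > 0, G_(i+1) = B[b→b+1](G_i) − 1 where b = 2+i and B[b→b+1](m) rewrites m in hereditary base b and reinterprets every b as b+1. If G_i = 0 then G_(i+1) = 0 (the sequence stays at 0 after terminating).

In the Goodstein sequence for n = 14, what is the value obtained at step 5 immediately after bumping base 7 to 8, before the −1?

134404972

G_0 = 14. HB_2(14) = 2^(2 + 1) + 2^2 + 2. Bump = 111. G_1 = 110.
G_1 = 110. HB_3(110) = 3^(3 + 1) + 3^3 + 2. Bump = 1282. G_2 = 1281.
G_2 = 1281. HB_4(1281) = 4^(4 + 1) + 4^4 + 1. Bump = 18751. G_3 = 18750.
G_3 = 18750. HB_5(18750) = 5^(5 + 1) + 5^5. Bump = 326592. G_4 = 326591.
G_4 = 326591. HB_6(326591) = 6^(6 + 1) + 5·6^5 + 5·6^4 + 5·6^3 + 5·6^2 + 5·6 + 5. Bump = 5862841. G_5 = 5862840.
G_5 = 5862840. HB_7(5862840) = 7^(7 + 1) + 5·7^5 + 5·7^4 + 5·7^3 + 5·7^2 + 5·7 + 4. Bump = 134404972. G_6 = 134404971.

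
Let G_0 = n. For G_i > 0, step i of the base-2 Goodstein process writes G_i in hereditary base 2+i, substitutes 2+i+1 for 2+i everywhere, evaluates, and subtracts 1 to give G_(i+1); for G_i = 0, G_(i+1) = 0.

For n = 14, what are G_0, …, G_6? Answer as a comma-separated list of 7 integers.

i=0: 14 = 2^(2 + 1) + 2^2 + 2 (b=2); 2→3: 3^(3 + 1) + 3^3 + 3 = 111; 111−1 = 110
i=1: 110 = 3^(3 + 1) + 3^3 + 2 (b=3); 3→4: 4^(4 + 1) + 4^4 + 2 = 1282; 1282−1 = 1281
i=2: 1281 = 4^(4 + 1) + 4^4 + 1 (b=4); 4→5: 5^(5 + 1) + 5^5 + 1 = 18751; 18751−1 = 18750
i=3: 18750 = 5^(5 + 1) + 5^5 (b=5); 5→6: 6^(6 + 1) + 6^6 = 326592; 326592−1 = 326591
i=4: 326591 = 6^(6 + 1) + 5·6^5 + 5·6^4 + 5·6^3 + 5·6^2 + 5·6 + 5 (b=6); 6→7: 7^(7 + 1) + 5·7^5 + 5·7^4 + 5·7^3 + 5·7^2 + 5·7 + 5 = 5862841; 5862841−1 = 5862840
i=5: 5862840 = 7^(7 + 1) + 5·7^5 + 5·7^4 + 5·7^3 + 5·7^2 + 5·7 + 4 (b=7); 7→8: 8^(8 + 1) + 5·8^5 + 5·8^4 + 5·8^3 + 5·8^2 + 5·8 + 4 = 134404972; 134404972−1 = 134404971

14, 110, 1281, 18750, 326591, 5862840, 134404971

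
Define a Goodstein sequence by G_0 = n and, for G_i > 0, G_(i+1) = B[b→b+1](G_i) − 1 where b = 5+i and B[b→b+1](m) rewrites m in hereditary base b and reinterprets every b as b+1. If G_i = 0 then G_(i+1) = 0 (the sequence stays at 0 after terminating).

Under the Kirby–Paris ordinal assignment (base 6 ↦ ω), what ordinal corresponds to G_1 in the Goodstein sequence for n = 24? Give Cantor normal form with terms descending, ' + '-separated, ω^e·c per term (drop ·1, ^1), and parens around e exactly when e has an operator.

ω·4 + 3

[0] 24 ≡ 4·5 + 4 (base 5). Lift 6: 28. −1: 27.
[1] 27 ≡ 4·6 + 3 (base 6). Lift 7: 31. −1: 30.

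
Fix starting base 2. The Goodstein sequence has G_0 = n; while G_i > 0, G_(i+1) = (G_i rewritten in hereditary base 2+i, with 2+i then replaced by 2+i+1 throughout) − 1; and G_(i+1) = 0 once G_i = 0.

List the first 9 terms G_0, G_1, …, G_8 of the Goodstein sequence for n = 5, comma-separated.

5, 27, 255, 467, 775, 1197, 1751, 2454, 3325

G_0 = 5. HB_2(5) = 2^2 + 1. Bump = 28. G_1 = 27.
G_1 = 27. HB_3(27) = 3^3. Bump = 256. G_2 = 255.
G_2 = 255. HB_4(255) = 3·4^3 + 3·4^2 + 3·4 + 3. Bump = 468. G_3 = 467.
G_3 = 467. HB_5(467) = 3·5^3 + 3·5^2 + 3·5 + 2. Bump = 776. G_4 = 775.
G_4 = 775. HB_6(775) = 3·6^3 + 3·6^2 + 3·6 + 1. Bump = 1198. G_5 = 1197.
G_5 = 1197. HB_7(1197) = 3·7^3 + 3·7^2 + 3·7. Bump = 1752. G_6 = 1751.
G_6 = 1751. HB_8(1751) = 3·8^3 + 3·8^2 + 2·8 + 7. Bump = 2455. G_7 = 2454.
G_7 = 2454. HB_9(2454) = 3·9^3 + 3·9^2 + 2·9 + 6. Bump = 3326. G_8 = 3325.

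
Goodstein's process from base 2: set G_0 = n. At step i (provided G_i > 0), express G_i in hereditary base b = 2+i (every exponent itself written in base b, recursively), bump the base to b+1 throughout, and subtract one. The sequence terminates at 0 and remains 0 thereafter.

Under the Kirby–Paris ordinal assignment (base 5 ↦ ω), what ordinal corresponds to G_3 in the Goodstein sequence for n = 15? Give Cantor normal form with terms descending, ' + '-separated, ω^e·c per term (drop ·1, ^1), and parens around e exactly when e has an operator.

base 2: 15 = 2^(2 + 1) + 2^2 + 2 + 1; at 3: 3^(3 + 1) + 3^3 + 3 + 1 = 112; next = 111
base 3: 111 = 3^(3 + 1) + 3^3 + 3; at 4: 4^(4 + 1) + 4^4 + 4 = 1284; next = 1283
base 4: 1283 = 4^(4 + 1) + 4^4 + 3; at 5: 5^(5 + 1) + 5^5 + 3 = 18753; next = 18752
base 5: 18752 = 5^(5 + 1) + 5^5 + 2; at 6: 6^(6 + 1) + 6^6 + 2 = 326594; next = 326593

ω^(ω + 1) + ω^ω + 2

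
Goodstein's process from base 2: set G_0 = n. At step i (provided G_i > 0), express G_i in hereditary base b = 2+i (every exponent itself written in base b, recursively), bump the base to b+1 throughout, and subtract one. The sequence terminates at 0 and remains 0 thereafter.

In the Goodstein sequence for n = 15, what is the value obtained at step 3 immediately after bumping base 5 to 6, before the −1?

326594

G_0=15  [base 2] 2^(2 + 1) + 2^2 + 2 + 1  →[2↦3]→  3^(3 + 1) + 3^3 + 3 + 1 = 112  −1 ⇒ G_1=111
G_1=111  [base 3] 3^(3 + 1) + 3^3 + 3  →[3↦4]→  4^(4 + 1) + 4^4 + 4 = 1284  −1 ⇒ G_2=1283
G_2=1283  [base 4] 4^(4 + 1) + 4^4 + 3  →[4↦5]→  5^(5 + 1) + 5^5 + 3 = 18753  −1 ⇒ G_3=18752
G_3=18752  [base 5] 5^(5 + 1) + 5^5 + 2  →[5↦6]→  6^(6 + 1) + 6^6 + 2 = 326594  −1 ⇒ G_4=326593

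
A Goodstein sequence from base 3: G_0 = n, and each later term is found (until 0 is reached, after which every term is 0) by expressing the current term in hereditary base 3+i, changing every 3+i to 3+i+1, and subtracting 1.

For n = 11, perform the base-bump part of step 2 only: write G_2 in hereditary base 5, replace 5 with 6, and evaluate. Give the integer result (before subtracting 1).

36

step 0: 11 = 3^2 + 2; sub 4 for 3: 4^2 + 2; = 18; G_1 = 18−1 = 17
step 1: 17 = 4^2 + 1; sub 5 for 4: 5^2 + 1; = 26; G_2 = 26−1 = 25
step 2: 25 = 5^2; sub 6 for 5: 6^2; = 36; G_3 = 36−1 = 35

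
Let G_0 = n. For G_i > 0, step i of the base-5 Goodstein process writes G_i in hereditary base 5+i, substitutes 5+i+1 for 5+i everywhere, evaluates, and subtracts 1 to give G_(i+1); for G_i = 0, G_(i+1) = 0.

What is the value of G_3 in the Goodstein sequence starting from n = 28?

64

base 5: 28 = 5^2 + 3; at 6: 6^2 + 3 = 39; next = 38
base 6: 38 = 6^2 + 2; at 7: 7^2 + 2 = 51; next = 50
base 7: 50 = 7^2 + 1; at 8: 8^2 + 1 = 65; next = 64
base 8: 64 = 8^2; at 9: 9^2 = 81; next = 80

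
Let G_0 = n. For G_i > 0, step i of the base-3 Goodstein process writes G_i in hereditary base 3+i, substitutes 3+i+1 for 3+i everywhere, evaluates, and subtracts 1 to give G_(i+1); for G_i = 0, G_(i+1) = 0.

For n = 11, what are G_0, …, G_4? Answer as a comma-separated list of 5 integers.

(0) 11|_3 = 3^2 + 2 ↦ 4^2 + 2|_4 = 18 ⇒ 17
(1) 17|_4 = 4^2 + 1 ↦ 5^2 + 1|_5 = 26 ⇒ 25
(2) 25|_5 = 5^2 ↦ 6^2|_6 = 36 ⇒ 35
(3) 35|_6 = 5·6 + 5 ↦ 5·7 + 5|_7 = 40 ⇒ 39

11, 17, 25, 35, 39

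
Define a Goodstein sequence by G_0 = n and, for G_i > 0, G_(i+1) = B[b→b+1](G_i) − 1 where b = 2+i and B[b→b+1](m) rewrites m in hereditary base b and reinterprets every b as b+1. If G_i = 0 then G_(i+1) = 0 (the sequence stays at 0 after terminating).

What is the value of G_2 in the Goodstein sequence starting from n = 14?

base 2: 14 = 2^(2 + 1) + 2^2 + 2; at 3: 3^(3 + 1) + 3^3 + 3 = 111; next = 110
base 3: 110 = 3^(3 + 1) + 3^3 + 2; at 4: 4^(4 + 1) + 4^4 + 2 = 1282; next = 1281
base 4: 1281 = 4^(4 + 1) + 4^4 + 1; at 5: 5^(5 + 1) + 5^5 + 1 = 18751; next = 18750

1281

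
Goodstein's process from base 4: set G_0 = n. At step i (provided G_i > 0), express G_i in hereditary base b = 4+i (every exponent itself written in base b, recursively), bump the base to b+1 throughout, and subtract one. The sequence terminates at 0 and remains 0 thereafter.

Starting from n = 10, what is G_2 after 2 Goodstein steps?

12

(0) 10|_4 = 2·4 + 2 ↦ 2·5 + 2|_5 = 12 ⇒ 11
(1) 11|_5 = 2·5 + 1 ↦ 2·6 + 1|_6 = 13 ⇒ 12
(2) 12|_6 = 2·6 ↦ 2·7|_7 = 14 ⇒ 13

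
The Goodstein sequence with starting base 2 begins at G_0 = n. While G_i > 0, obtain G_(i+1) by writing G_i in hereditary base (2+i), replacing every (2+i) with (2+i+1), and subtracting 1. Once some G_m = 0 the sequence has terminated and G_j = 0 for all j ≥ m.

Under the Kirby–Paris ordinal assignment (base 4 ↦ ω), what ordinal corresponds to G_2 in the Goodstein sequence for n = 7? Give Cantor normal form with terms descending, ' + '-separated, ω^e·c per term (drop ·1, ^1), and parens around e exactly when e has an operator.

G_0=7  [base 2] 2^2 + 2 + 1  →[2↦3]→  3^3 + 3 + 1 = 31  −1 ⇒ G_1=30
G_1=30  [base 3] 3^3 + 3  →[3↦4]→  4^4 + 4 = 260  −1 ⇒ G_2=259
G_2=259  [base 4] 4^4 + 3  →[4↦5]→  5^5 + 3 = 3128  −1 ⇒ G_3=3127

ω^ω + 3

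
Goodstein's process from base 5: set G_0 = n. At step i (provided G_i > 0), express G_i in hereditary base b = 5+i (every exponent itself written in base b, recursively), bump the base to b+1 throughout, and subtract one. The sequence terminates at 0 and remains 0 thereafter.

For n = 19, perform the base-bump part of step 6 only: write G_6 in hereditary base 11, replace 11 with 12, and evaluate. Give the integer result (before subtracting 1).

32

step 0: 19 = 3·5 + 4; sub 6 for 5: 3·6 + 4; = 22; G_1 = 22−1 = 21
step 1: 21 = 3·6 + 3; sub 7 for 6: 3·7 + 3; = 24; G_2 = 24−1 = 23
step 2: 23 = 3·7 + 2; sub 8 for 7: 3·8 + 2; = 26; G_3 = 26−1 = 25
step 3: 25 = 3·8 + 1; sub 9 for 8: 3·9 + 1; = 28; G_4 = 28−1 = 27
step 4: 27 = 3·9; sub 10 for 9: 3·10; = 30; G_5 = 30−1 = 29
step 5: 29 = 2·10 + 9; sub 11 for 10: 2·11 + 9; = 31; G_6 = 31−1 = 30
step 6: 30 = 2·11 + 8; sub 12 for 11: 2·12 + 8; = 32; G_7 = 32−1 = 31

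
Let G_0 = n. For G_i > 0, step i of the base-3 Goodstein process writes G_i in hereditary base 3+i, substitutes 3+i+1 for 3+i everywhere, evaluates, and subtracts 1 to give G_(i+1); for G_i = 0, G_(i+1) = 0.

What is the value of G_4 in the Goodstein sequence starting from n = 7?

base 3: 7 = 2·3 + 1; at 4: 2·4 + 1 = 9; next = 8
base 4: 8 = 2·4; at 5: 2·5 = 10; next = 9
base 5: 9 = 5 + 4; at 6: 6 + 4 = 10; next = 9
base 6: 9 = 6 + 3; at 7: 7 + 3 = 10; next = 9
base 7: 9 = 7 + 2; at 8: 8 + 2 = 10; next = 9

9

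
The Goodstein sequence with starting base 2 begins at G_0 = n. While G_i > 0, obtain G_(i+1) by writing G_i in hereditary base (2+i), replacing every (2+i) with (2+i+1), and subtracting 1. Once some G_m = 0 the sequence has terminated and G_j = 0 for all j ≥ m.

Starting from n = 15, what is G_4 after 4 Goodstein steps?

G_0 = 15. HB_2(15) = 2^(2 + 1) + 2^2 + 2 + 1. Bump = 112. G_1 = 111.
G_1 = 111. HB_3(111) = 3^(3 + 1) + 3^3 + 3. Bump = 1284. G_2 = 1283.
G_2 = 1283. HB_4(1283) = 4^(4 + 1) + 4^4 + 3. Bump = 18753. G_3 = 18752.
G_3 = 18752. HB_5(18752) = 5^(5 + 1) + 5^5 + 2. Bump = 326594. G_4 = 326593.
G_4 = 326593. HB_6(326593) = 6^(6 + 1) + 6^6 + 1. Bump = 6588345. G_5 = 6588344.

326593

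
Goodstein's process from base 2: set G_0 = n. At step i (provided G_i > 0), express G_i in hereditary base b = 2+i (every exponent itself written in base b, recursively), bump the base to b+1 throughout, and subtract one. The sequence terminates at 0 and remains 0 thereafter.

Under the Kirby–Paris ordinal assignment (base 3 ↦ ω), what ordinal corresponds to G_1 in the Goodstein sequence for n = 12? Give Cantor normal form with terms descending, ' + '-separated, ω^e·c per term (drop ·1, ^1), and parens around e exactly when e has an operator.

ω^(ω + 1) + ω^2·2 + ω·2 + 2

base 2: 12 = 2^(2 + 1) + 2^2; at 3: 3^(3 + 1) + 3^3 = 108; next = 107
base 3: 107 = 3^(3 + 1) + 2·3^2 + 2·3 + 2; at 4: 4^(4 + 1) + 2·4^2 + 2·4 + 2 = 1066; next = 1065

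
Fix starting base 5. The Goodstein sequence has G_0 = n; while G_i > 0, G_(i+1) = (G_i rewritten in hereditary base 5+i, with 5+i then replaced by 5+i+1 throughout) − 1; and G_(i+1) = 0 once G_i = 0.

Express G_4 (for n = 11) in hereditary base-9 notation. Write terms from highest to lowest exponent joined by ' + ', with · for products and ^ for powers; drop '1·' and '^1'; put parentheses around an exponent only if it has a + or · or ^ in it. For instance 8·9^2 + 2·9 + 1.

9 + 4

step 0: 11 = 2·5 + 1; sub 6 for 5: 2·6 + 1; = 13; G_1 = 13−1 = 12
step 1: 12 = 2·6; sub 7 for 6: 2·7; = 14; G_2 = 14−1 = 13
step 2: 13 = 7 + 6; sub 8 for 7: 8 + 6; = 14; G_3 = 14−1 = 13
step 3: 13 = 8 + 5; sub 9 for 8: 9 + 5; = 14; G_4 = 14−1 = 13
step 4: 13 = 9 + 4; sub 10 for 9: 10 + 4; = 14; G_5 = 14−1 = 13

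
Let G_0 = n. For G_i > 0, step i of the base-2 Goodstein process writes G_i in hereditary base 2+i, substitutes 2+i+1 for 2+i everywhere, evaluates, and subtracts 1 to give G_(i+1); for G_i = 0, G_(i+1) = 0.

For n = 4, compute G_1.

26

i=0: 4 = 2^2 (b=2); 2→3: 3^3 = 27; 27−1 = 26
i=1: 26 = 2·3^2 + 2·3 + 2 (b=3); 3→4: 2·4^2 + 2·4 + 2 = 42; 42−1 = 41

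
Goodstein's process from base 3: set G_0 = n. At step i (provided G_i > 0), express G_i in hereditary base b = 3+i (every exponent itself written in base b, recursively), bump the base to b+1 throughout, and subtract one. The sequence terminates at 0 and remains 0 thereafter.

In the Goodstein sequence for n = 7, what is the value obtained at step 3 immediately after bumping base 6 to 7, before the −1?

10

[0] 7 ≡ 2·3 + 1 (base 3). Lift 4: 9. −1: 8.
[1] 8 ≡ 2·4 (base 4). Lift 5: 10. −1: 9.
[2] 9 ≡ 5 + 4 (base 5). Lift 6: 10. −1: 9.
[3] 9 ≡ 6 + 3 (base 6). Lift 7: 10. −1: 9.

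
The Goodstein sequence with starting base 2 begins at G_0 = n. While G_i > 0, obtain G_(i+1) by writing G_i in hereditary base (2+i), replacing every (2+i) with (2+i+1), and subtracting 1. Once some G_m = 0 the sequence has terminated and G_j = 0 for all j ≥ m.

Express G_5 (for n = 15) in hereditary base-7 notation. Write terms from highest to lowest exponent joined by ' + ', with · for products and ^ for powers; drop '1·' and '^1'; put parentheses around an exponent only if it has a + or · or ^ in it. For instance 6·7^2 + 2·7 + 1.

G_0 = 15. HB_2(15) = 2^(2 + 1) + 2^2 + 2 + 1. Bump = 112. G_1 = 111.
G_1 = 111. HB_3(111) = 3^(3 + 1) + 3^3 + 3. Bump = 1284. G_2 = 1283.
G_2 = 1283. HB_4(1283) = 4^(4 + 1) + 4^4 + 3. Bump = 18753. G_3 = 18752.
G_3 = 18752. HB_5(18752) = 5^(5 + 1) + 5^5 + 2. Bump = 326594. G_4 = 326593.
G_4 = 326593. HB_6(326593) = 6^(6 + 1) + 6^6 + 1. Bump = 6588345. G_5 = 6588344.
G_5 = 6588344. HB_7(6588344) = 7^(7 + 1) + 7^7. Bump = 150994944. G_6 = 150994943.

7^(7 + 1) + 7^7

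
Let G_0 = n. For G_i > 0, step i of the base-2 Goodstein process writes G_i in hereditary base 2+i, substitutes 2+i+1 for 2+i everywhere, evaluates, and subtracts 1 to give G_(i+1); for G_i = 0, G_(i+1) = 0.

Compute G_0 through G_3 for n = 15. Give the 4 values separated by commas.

base 2: 15 = 2^(2 + 1) + 2^2 + 2 + 1; at 3: 3^(3 + 1) + 3^3 + 3 + 1 = 112; next = 111
base 3: 111 = 3^(3 + 1) + 3^3 + 3; at 4: 4^(4 + 1) + 4^4 + 4 = 1284; next = 1283
base 4: 1283 = 4^(4 + 1) + 4^4 + 3; at 5: 5^(5 + 1) + 5^5 + 3 = 18753; next = 18752

15, 111, 1283, 18752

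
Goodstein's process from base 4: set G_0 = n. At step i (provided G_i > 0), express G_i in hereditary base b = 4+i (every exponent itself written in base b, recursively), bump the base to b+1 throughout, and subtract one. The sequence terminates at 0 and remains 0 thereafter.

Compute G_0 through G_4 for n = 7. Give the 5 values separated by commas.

7, 7, 7, 7, 7

G_0=7  [base 4] 4 + 3  →[4↦5]→  5 + 3 = 8  −1 ⇒ G_1=7
G_1=7  [base 5] 5 + 2  →[5↦6]→  6 + 2 = 8  −1 ⇒ G_2=7
G_2=7  [base 6] 6 + 1  →[6↦7]→  7 + 1 = 8  −1 ⇒ G_3=7
G_3=7  [base 7] 7  →[7↦8]→  8 = 8  −1 ⇒ G_4=7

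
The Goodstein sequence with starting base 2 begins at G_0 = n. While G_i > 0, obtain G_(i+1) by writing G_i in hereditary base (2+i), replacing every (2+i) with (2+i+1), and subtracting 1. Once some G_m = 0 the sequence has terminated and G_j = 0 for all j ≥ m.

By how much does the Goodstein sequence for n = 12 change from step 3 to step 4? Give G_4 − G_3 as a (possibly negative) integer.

264334

base 2: 12 = 2^(2 + 1) + 2^2; at 3: 3^(3 + 1) + 3^3 = 108; next = 107
base 3: 107 = 3^(3 + 1) + 2·3^2 + 2·3 + 2; at 4: 4^(4 + 1) + 2·4^2 + 2·4 + 2 = 1066; next = 1065
base 4: 1065 = 4^(4 + 1) + 2·4^2 + 2·4 + 1; at 5: 5^(5 + 1) + 2·5^2 + 2·5 + 1 = 15686; next = 15685
base 5: 15685 = 5^(5 + 1) + 2·5^2 + 2·5; at 6: 6^(6 + 1) + 2·6^2 + 2·6 = 280020; next = 280019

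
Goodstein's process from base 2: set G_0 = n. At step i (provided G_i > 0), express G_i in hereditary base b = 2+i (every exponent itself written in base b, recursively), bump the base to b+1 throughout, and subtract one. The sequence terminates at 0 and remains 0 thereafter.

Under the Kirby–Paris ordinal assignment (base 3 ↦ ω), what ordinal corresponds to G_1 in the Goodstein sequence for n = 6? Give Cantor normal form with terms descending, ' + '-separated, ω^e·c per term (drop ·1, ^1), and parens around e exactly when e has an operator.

G_0=6  [base 2] 2^2 + 2  →[2↦3]→  3^3 + 3 = 30  −1 ⇒ G_1=29
G_1=29  [base 3] 3^3 + 2  →[3↦4]→  4^4 + 2 = 258  −1 ⇒ G_2=257

ω^ω + 2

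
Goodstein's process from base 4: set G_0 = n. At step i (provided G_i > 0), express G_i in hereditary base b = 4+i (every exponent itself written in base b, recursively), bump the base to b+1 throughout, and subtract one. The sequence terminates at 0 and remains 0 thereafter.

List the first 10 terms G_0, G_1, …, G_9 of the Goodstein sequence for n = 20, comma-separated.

i=0: 20 = 4^2 + 4 (b=4); 4→5: 5^2 + 5 = 30; 30−1 = 29
i=1: 29 = 5^2 + 4 (b=5); 5→6: 6^2 + 4 = 40; 40−1 = 39
i=2: 39 = 6^2 + 3 (b=6); 6→7: 7^2 + 3 = 52; 52−1 = 51
i=3: 51 = 7^2 + 2 (b=7); 7→8: 8^2 + 2 = 66; 66−1 = 65
i=4: 65 = 8^2 + 1 (b=8); 8→9: 9^2 + 1 = 82; 82−1 = 81
i=5: 81 = 9^2 (b=9); 9→10: 10^2 = 100; 100−1 = 99
i=6: 99 = 9·10 + 9 (b=10); 10→11: 9·11 + 9 = 108; 108−1 = 107
i=7: 107 = 9·11 + 8 (b=11); 11→12: 9·12 + 8 = 116; 116−1 = 115
i=8: 115 = 9·12 + 7 (b=12); 12→13: 9·13 + 7 = 124; 124−1 = 123

20, 29, 39, 51, 65, 81, 99, 107, 115, 123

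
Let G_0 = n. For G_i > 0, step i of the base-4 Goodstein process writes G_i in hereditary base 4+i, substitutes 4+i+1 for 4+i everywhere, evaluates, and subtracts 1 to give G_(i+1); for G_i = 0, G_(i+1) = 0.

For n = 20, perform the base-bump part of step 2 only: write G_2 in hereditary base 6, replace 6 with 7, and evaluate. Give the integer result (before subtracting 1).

base 4: 20 = 4^2 + 4; at 5: 5^2 + 5 = 30; next = 29
base 5: 29 = 5^2 + 4; at 6: 6^2 + 4 = 40; next = 39
base 6: 39 = 6^2 + 3; at 7: 7^2 + 3 = 52; next = 51

52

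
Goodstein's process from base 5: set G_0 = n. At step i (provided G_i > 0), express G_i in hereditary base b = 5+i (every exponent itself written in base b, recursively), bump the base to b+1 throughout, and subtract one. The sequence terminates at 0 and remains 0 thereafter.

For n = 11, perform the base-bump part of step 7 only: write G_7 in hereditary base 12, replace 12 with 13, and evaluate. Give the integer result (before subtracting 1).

G_0=11  [base 5] 2·5 + 1  →[5↦6]→  2·6 + 1 = 13  −1 ⇒ G_1=12
G_1=12  [base 6] 2·6  →[6↦7]→  2·7 = 14  −1 ⇒ G_2=13
G_2=13  [base 7] 7 + 6  →[7↦8]→  8 + 6 = 14  −1 ⇒ G_3=13
G_3=13  [base 8] 8 + 5  →[8↦9]→  9 + 5 = 14  −1 ⇒ G_4=13
G_4=13  [base 9] 9 + 4  →[9↦10]→  10 + 4 = 14  −1 ⇒ G_5=13
G_5=13  [base 10] 10 + 3  →[10↦11]→  11 + 3 = 14  −1 ⇒ G_6=13
G_6=13  [base 11] 11 + 2  →[11↦12]→  12 + 2 = 14  −1 ⇒ G_7=13
G_7=13  [base 12] 12 + 1  →[12↦13]→  13 + 1 = 14  −1 ⇒ G_8=13

14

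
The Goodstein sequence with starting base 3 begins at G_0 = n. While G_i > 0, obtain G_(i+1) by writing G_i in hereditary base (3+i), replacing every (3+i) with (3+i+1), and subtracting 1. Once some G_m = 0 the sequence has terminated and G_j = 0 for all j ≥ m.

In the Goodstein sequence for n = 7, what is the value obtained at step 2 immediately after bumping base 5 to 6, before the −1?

base 3: 7 = 2·3 + 1; at 4: 2·4 + 1 = 9; next = 8
base 4: 8 = 2·4; at 5: 2·5 = 10; next = 9

10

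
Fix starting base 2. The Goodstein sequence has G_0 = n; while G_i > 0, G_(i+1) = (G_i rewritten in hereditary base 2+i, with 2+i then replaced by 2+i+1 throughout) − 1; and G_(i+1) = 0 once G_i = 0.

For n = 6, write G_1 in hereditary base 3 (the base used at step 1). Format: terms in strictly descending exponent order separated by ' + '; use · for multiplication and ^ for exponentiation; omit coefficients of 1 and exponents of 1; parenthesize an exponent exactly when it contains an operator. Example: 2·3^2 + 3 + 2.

G_0=6  [base 2] 2^2 + 2  →[2↦3]→  3^3 + 3 = 30  −1 ⇒ G_1=29
G_1=29  [base 3] 3^3 + 2  →[3↦4]→  4^4 + 2 = 258  −1 ⇒ G_2=257

3^3 + 2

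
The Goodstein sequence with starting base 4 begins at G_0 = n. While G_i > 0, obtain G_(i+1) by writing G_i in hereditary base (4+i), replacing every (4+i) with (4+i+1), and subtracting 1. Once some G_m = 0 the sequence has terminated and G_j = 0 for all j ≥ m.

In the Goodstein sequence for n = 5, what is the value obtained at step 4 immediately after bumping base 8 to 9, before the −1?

3

G_0=5  [base 4] 4 + 1  →[4↦5]→  5 + 1 = 6  −1 ⇒ G_1=5
G_1=5  [base 5] 5  →[5↦6]→  6 = 6  −1 ⇒ G_2=5
G_2=5  [base 6] 5  →[6↦7]→  5 = 5  −1 ⇒ G_3=4
G_3=4  [base 7] 4  →[7↦8]→  4 = 4  −1 ⇒ G_4=3
G_4=3  [base 8] 3  →[8↦9]→  3 = 3  −1 ⇒ G_5=2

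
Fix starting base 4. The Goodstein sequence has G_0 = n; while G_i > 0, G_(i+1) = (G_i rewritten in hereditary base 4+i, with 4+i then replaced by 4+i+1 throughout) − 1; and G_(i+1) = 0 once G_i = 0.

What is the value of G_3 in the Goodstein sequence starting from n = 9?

(0) 9|_4 = 2·4 + 1 ↦ 2·5 + 1|_5 = 11 ⇒ 10
(1) 10|_5 = 2·5 ↦ 2·6|_6 = 12 ⇒ 11
(2) 11|_6 = 6 + 5 ↦ 7 + 5|_7 = 12 ⇒ 11
(3) 11|_7 = 7 + 4 ↦ 8 + 4|_8 = 12 ⇒ 11

11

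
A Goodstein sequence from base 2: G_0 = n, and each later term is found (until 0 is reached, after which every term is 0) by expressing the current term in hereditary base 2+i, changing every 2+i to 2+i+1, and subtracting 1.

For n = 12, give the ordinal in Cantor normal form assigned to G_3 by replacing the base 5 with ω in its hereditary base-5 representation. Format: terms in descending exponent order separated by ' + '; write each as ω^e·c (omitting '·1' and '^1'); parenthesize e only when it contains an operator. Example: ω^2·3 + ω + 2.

(0) 12|_2 = 2^(2 + 1) + 2^2 ↦ 3^(3 + 1) + 3^3|_3 = 108 ⇒ 107
(1) 107|_3 = 3^(3 + 1) + 2·3^2 + 2·3 + 2 ↦ 4^(4 + 1) + 2·4^2 + 2·4 + 2|_4 = 1066 ⇒ 1065
(2) 1065|_4 = 4^(4 + 1) + 2·4^2 + 2·4 + 1 ↦ 5^(5 + 1) + 2·5^2 + 2·5 + 1|_5 = 15686 ⇒ 15685
(3) 15685|_5 = 5^(5 + 1) + 2·5^2 + 2·5 ↦ 6^(6 + 1) + 2·6^2 + 2·6|_6 = 280020 ⇒ 280019

ω^(ω + 1) + ω^2·2 + ω·2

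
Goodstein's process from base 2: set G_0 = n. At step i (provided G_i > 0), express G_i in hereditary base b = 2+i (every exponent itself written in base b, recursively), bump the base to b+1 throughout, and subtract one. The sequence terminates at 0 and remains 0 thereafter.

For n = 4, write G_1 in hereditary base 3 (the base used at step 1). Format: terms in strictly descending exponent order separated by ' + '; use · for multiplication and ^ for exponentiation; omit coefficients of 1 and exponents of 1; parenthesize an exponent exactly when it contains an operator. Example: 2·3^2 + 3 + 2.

base 2: 4 = 2^2; at 3: 3^3 = 27; next = 26
base 3: 26 = 2·3^2 + 2·3 + 2; at 4: 2·4^2 + 2·4 + 2 = 42; next = 41

2·3^2 + 2·3 + 2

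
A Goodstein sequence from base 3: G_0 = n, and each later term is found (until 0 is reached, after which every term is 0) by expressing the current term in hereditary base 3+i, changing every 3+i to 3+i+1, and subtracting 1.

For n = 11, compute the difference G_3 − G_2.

10

step 0: 11 = 3^2 + 2; sub 4 for 3: 4^2 + 2; = 18; G_1 = 18−1 = 17
step 1: 17 = 4^2 + 1; sub 5 for 4: 5^2 + 1; = 26; G_2 = 26−1 = 25
step 2: 25 = 5^2; sub 6 for 5: 6^2; = 36; G_3 = 36−1 = 35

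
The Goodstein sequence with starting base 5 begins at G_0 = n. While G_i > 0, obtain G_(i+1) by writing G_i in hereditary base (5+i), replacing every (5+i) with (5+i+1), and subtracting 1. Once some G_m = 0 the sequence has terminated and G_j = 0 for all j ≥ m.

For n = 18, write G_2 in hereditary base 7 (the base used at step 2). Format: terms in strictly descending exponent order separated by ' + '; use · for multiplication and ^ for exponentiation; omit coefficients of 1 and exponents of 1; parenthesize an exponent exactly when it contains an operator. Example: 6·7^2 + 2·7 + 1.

18 —HB5→ 3·5 + 3 —bump→ 3·6 + 3 = 21 —(−1)→ 20
20 —HB6→ 3·6 + 2 —bump→ 3·7 + 2 = 23 —(−1)→ 22
22 —HB7→ 3·7 + 1 —bump→ 3·8 + 1 = 25 —(−1)→ 24

3·7 + 1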